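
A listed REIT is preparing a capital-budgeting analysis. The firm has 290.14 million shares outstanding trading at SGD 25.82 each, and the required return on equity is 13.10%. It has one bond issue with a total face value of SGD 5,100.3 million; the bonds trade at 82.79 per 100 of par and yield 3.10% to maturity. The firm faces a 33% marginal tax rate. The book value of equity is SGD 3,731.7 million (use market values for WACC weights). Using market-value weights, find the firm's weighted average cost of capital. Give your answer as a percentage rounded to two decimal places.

9.13%

Market value of equity E = 25.82 × 290.14m = 7491.4148m. Market value of debt D = 5100.3m × 82.79/100 = 4222.53837m.
Total capital V = 7491.4148 + 4222.53837 = 11713.95317.
Equity: weight = 7491.4148/11713.95317 = 0.6395; cost = 13.1%.
Bonds outstanding: weight = 4222.53837/11713.95317 = 0.3605; after-tax cost = 3.1% × (1 − 33%) = 2.0770%.
WACC = 0.6395 × 13.1000% + 0.3605 × 2.0770% = 9.1265%.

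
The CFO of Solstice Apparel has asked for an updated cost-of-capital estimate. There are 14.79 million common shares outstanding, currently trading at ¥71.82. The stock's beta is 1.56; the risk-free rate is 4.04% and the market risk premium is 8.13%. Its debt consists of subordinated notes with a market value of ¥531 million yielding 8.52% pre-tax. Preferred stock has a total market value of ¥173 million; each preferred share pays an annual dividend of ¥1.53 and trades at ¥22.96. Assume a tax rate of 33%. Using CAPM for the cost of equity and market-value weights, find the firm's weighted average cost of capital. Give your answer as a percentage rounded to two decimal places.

12.43%

Cost of equity via CAPM: Re = 4.04% + 1.56 × 8.13% = 16.7228%.
Cost of preferred: Rp = 1.53 / 22.96 = 6.6638%.
Market value of equity E = 71.82 × 14.79m = 1062.2178m.
Total capital V = 1062.2178 + 173 + 531 = 1766.2178.
Equity: weight = 1062.2178/1766.2178 = 0.6014; cost = 16.7228%.
Preferred: weight = 173/1766.2178 = 0.0979; cost = 6.6638%.
Subordinated notes: weight = 531/1766.2178 = 0.3006; after-tax cost = 8.52% × (1 − 33%) = 5.7084%.
WACC = 0.6014 × 16.7228% + 0.0979 × 6.6638% + 0.3006 × 5.7084% = 12.4261%.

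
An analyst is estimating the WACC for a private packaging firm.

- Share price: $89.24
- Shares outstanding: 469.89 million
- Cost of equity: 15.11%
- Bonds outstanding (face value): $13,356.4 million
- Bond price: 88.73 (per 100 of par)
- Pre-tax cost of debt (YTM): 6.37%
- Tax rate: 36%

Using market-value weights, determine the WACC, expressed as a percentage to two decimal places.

Market value of equity E = 89.24 × 469.89m = 41932.9836m. Market value of debt D = 13356.4m × 88.73/100 = 11851.13372m.
Total capital V = 41932.9836 + 11851.13372 = 53784.11732.
Equity: weight = 41932.9836/53784.11732 = 0.7797; cost = 15.11%.
Bonds outstanding: weight = 11851.13372/53784.11732 = 0.2203; after-tax cost = 6.37% × (1 − 36%) = 4.0768%.
WACC = 0.7797 × 15.1100% + 0.2203 × 4.0768% = 12.6789%.

12.68%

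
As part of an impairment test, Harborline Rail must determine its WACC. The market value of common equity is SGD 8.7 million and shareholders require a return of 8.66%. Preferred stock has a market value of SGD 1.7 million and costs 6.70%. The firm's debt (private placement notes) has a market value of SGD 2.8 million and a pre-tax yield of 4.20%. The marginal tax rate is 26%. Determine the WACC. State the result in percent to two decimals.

Total capital V = 8.7 + 1.7 + 2.8 = 13.2.
Equity: weight = 8.7/13.2 = 0.6591; cost = 8.66%.
Preferred: weight = 1.7/13.2 = 0.1288; cost = 6.7%.
Private placement notes: weight = 2.8/13.2 = 0.2121; after-tax cost = 4.2% × (1 − 26%) = 3.1080%.
WACC = 0.6591 × 8.6600% + 0.1288 × 6.7000% + 0.2121 × 3.1080% = 7.2299%.

7.23%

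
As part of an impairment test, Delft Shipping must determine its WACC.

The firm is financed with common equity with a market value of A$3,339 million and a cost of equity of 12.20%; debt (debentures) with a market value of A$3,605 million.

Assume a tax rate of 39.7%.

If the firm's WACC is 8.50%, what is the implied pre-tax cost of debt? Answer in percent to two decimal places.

Total capital V = 3339 + 3605 = 6944.
Equity weight = 3339/6944 = 0.4808.
Debentures weight = 3605/6944 = 0.5192.
Equity contribution = 0.4808 × 12.2% = 5.8663%.
Remaining for debt = 8.5% − 5.8663% = 2.6337%.
Rd × (1 − 39.7%) × 0.5192 = 2.6337%  ⇒  Rd = 8.4130%.

8.41%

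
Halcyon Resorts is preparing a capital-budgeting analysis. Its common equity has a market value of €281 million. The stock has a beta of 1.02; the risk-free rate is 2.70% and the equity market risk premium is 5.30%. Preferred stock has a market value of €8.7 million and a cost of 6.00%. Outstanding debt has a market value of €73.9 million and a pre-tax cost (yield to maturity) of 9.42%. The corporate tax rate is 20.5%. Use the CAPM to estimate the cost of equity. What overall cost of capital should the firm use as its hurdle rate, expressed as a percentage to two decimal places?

Cost of equity via CAPM: Re = 2.7% + 1.02 × 5.3% = 8.1060%.
Total capital V = 281 + 8.7 + 73.9 = 363.6.
Equity: weight = 281/363.6 = 0.7728; cost = 8.106%.
Preferred: weight = 8.7/363.6 = 0.0239; cost = 6%.
Debt: weight = 73.9/363.6 = 0.2032; after-tax cost = 9.42% × (1 − 20.5%) = 7.4889%.
WACC = 0.7728 × 8.1060% + 0.0239 × 6.0000% + 0.2032 × 7.4889% = 7.9302%.

7.93%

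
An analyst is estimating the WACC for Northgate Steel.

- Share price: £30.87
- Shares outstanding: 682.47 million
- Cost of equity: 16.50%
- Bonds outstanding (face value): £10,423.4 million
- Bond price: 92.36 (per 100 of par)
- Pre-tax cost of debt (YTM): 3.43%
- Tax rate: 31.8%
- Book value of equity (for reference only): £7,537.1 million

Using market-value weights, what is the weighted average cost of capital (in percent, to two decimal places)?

Market value of equity E = 30.87 × 682.47m = 21067.8489m. Market value of debt D = 10423.4m × 92.36/100 = 9627.05224m.
Total capital V = 21067.8489 + 9627.05224 = 30694.90114.
Equity: weight = 21067.8489/30694.90114 = 0.6864; cost = 16.5%.
Bonds outstanding: weight = 9627.05224/30694.90114 = 0.3136; after-tax cost = 3.43% × (1 − 31.8%) = 2.3393%.
WACC = 0.6864 × 16.5000% + 0.3136 × 2.3393% = 12.0587%.

12.06%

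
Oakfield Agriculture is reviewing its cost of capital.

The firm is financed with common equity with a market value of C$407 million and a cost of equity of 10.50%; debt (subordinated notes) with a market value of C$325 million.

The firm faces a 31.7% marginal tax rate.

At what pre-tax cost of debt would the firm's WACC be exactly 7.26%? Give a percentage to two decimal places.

Total capital V = 407 + 325 = 732.
Equity weight = 407/732 = 0.5560.
Subordinated notes weight = 325/732 = 0.4440.
Equity contribution = 0.5560 × 10.5% = 5.8381%.
Remaining for debt = 7.26% − 5.8381% = 1.4219%.
Rd × (1 − 31.7%) × 0.4440 = 1.4219%  ⇒  Rd = 4.6889%.

4.69%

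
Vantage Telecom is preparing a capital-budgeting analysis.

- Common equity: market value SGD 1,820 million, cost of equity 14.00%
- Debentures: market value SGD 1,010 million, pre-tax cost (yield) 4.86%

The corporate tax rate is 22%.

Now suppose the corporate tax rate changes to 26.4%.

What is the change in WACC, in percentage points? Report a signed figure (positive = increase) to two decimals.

-0.08 pp

Current WACC:
Total capital V = 1820 + 1010 = 2830.
Equity: weight = 1820/2830 = 0.6431; cost = 14%.
Debentures: weight = 1010/2830 = 0.3569; after-tax cost = 4.86% × (1 − 22%) = 3.7908%.
WACC = 0.6431 × 14.0000% + 0.3569 × 3.7908% = 10.3564%.
After the change:
Total capital V = 1820 + 1010 = 2830.
Equity: weight = 1820/2830 = 0.6431; cost = 14%.
Debentures: weight = 1010/2830 = 0.3569; after-tax cost = 4.86% × (1 − 26.4%) = 3.5770%.
WACC = 0.6431 × 14.0000% + 0.3569 × 3.5770% = 10.2801%.
Change in WACC = 10.2801% − 10.3564% = -0.0763 pp.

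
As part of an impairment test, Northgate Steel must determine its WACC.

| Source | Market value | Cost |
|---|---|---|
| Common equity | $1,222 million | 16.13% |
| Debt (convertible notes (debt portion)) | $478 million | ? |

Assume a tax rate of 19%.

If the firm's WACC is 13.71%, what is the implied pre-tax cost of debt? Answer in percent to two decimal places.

9.29%

Total capital V = 1222 + 478 = 1700.
Equity weight = 1222/1700 = 0.7188.
Convertible notes (debt portion) weight = 478/1700 = 0.2812.
Equity contribution = 0.7188 × 16.13% = 11.5946%.
Remaining for debt = 13.71% − 11.5946% = 2.1154%.
Rd × (1 − 19%) × 0.2812 = 2.1154%  ⇒  Rd = 9.2880%.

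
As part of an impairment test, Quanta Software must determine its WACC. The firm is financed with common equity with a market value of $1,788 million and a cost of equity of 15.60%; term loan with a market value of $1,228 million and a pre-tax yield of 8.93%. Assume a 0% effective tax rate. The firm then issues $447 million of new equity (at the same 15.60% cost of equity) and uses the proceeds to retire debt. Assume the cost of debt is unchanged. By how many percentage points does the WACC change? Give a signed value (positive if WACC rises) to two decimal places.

+0.99 pp

Current WACC:
Total capital V = 1788 + 1228 = 3016.
Equity: weight = 1788/3016 = 0.5928; cost = 15.6%.
Term loan: weight = 1228/3016 = 0.4072; after-tax cost = 8.93% × (1 − 0%) = 8.9300%.
WACC = 0.5928 × 15.6000% + 0.4072 × 8.9300% = 12.8842%.
After the change:
Total capital V = 2235 + 781 = 3016.
Equity: weight = 2235/3016 = 0.7410; cost = 15.6%.
Term loan: weight = 781/3016 = 0.2590; after-tax cost = 8.93% × (1 − 0%) = 8.9300%.
WACC = 0.7410 × 15.6000% + 0.2590 × 8.9300% = 13.8728%.
Change in WACC = 13.8728% − 12.8842% = 0.9886 pp.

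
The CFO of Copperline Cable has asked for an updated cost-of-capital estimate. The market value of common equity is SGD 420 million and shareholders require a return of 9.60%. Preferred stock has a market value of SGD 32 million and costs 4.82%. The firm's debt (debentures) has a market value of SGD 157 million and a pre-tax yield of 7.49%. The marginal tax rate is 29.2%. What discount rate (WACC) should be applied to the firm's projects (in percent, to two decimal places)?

8.24%

Total capital V = 420 + 32 + 157 = 609.
Equity: weight = 420/609 = 0.6897; cost = 9.6%.
Preferred: weight = 32/609 = 0.0525; cost = 4.82%.
Debentures: weight = 157/609 = 0.2578; after-tax cost = 7.49% × (1 − 29.2%) = 5.3029%.
WACC = 0.6897 × 9.6000% + 0.0525 × 4.8200% + 0.2578 × 5.3029% = 8.2410%.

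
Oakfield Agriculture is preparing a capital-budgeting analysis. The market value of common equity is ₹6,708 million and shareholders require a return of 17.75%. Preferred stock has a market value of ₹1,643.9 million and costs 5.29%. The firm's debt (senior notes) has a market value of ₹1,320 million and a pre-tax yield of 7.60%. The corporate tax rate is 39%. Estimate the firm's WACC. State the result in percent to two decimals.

13.84%

Total capital V = 6708 + 1643.9 + 1320 = 9671.9.
Equity: weight = 6708/9671.9 = 0.6936; cost = 17.75%.
Preferred: weight = 1643.9/9671.9 = 0.1700; cost = 5.29%.
Senior notes: weight = 1320/9671.9 = 0.1365; after-tax cost = 7.6% × (1 − 39%) = 4.6360%.
WACC = 0.6936 × 17.7500% + 0.1700 × 5.2900% + 0.1365 × 4.6360% = 13.8424%.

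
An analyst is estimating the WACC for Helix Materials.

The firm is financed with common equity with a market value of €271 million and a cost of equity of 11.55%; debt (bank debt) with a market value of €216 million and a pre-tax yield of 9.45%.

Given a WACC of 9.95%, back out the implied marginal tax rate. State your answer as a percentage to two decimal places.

15.95%

Total capital V = 271 + 216 = 487.
Equity weight = 271/487 = 0.5565.
Bank debt weight = 216/487 = 0.4435.
Equity contribution = 0.5565 × 11.55% = 6.4272%.
Debt contribution must be 9.95% − 6.4272% = 3.5228%.
0.4435 × 9.45% × (1 − T) = 3.5228%  ⇒  (1 − T) = 0.8405.
T = 15.9514%.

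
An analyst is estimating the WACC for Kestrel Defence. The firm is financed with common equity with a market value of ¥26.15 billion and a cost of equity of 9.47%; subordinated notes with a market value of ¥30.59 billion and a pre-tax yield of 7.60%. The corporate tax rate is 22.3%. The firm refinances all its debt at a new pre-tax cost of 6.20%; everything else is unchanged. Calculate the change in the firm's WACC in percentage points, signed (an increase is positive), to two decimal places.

Current WACC:
Total capital V = 26.15 + 30.59 = 56.74.
Equity: weight = 26.15/56.74 = 0.4609; cost = 9.47%.
Subordinated notes: weight = 30.59/56.74 = 0.5391; after-tax cost = 7.6% × (1 − 22.3%) = 5.9052%.
WACC = 0.4609 × 9.4700% + 0.5391 × 5.9052% = 7.5481%.
After the change:
Total capital V = 26.15 + 30.59 = 56.74.
Equity: weight = 26.15/56.74 = 0.4609; cost = 9.47%.
Subordinated notes: weight = 30.59/56.74 = 0.5391; after-tax cost = 6.2% × (1 − 22.3%) = 4.8174%.
WACC = 0.4609 × 9.4700% + 0.5391 × 4.8174% = 6.9617%.
Change in WACC = 6.9617% − 7.5481% = -0.5865 pp.

-0.59 pp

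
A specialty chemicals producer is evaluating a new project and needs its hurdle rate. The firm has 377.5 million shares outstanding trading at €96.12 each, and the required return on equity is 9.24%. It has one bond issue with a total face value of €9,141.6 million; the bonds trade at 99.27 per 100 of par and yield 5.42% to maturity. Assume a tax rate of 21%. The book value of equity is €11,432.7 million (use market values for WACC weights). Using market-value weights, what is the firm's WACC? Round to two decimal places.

Market value of equity E = 96.12 × 377.5m = 36285.3m. Market value of debt D = 9141.6m × 99.27/100 = 9074.86632m.
Total capital V = 36285.3 + 9074.86632 = 45360.16632.
Equity: weight = 36285.3/45360.16632 = 0.7999; cost = 9.24%.
Bonds outstanding: weight = 9074.86632/45360.16632 = 0.2001; after-tax cost = 5.42% × (1 − 21%) = 4.2818%.
WACC = 0.7999 × 9.2400% + 0.2001 × 4.2818% = 8.2481%.

8.25%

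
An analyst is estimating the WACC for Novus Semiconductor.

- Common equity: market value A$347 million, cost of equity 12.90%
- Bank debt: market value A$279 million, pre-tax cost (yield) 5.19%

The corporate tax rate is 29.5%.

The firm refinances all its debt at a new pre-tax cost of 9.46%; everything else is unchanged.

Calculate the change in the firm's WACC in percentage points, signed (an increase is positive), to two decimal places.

Current WACC:
Total capital V = 347 + 279 = 626.
Equity: weight = 347/626 = 0.5543; cost = 12.9%.
Bank debt: weight = 279/626 = 0.4457; after-tax cost = 5.19% × (1 − 29.5%) = 3.6590%.
WACC = 0.5543 × 12.9000% + 0.4457 × 3.6590% = 8.7814%.
After the change:
Total capital V = 347 + 279 = 626.
Equity: weight = 347/626 = 0.5543; cost = 12.9%.
Bank debt: weight = 279/626 = 0.4457; after-tax cost = 9.46% × (1 − 29.5%) = 6.6693%.
WACC = 0.5543 × 12.9000% + 0.4457 × 6.6693% = 10.1231%.
Change in WACC = 10.1231% − 8.7814% = 1.3417 pp.

+1.34 pp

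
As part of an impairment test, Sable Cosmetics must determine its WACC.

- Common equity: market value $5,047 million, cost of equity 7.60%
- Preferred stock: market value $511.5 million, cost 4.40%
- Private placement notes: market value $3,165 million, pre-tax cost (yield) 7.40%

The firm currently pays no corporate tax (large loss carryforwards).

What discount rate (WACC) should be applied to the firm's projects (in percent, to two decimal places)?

7.34%

Total capital V = 5047 + 511.5 + 3165 = 8723.5.
Equity: weight = 5047/8723.5 = 0.5786; cost = 7.6%.
Preferred: weight = 511.5/8723.5 = 0.0586; cost = 4.4%.
Private placement notes: weight = 3165/8723.5 = 0.3628; after-tax cost = 7.4% × (1 − 0%) = 7.4000%.
WACC = 0.5786 × 7.6000% + 0.0586 × 4.4000% + 0.3628 × 7.4000% = 7.3398%.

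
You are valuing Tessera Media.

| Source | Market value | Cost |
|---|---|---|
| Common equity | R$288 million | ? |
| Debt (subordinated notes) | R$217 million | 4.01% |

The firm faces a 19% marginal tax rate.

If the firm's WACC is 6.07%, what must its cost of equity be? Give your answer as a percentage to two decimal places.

8.20%

Total capital V = 288 + 217 = 505.
Equity weight = 288/505 = 0.5703.
Subordinated notes weight = 217/505 = 0.4297.
Debt contribution = 0.4297 × 4.01% × (1 − 19%) = 1.3957%.
Required equity contribution = 6.07% − 1.3957% = 4.6743%.
Re = 4.6743% / 0.5703 = 8.1962%.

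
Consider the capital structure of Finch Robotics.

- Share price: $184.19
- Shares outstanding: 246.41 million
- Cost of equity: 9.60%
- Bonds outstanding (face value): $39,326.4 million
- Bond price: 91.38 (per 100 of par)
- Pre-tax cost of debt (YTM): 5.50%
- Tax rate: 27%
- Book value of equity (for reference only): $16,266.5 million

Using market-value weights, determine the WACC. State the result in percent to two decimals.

Market value of equity E = 184.19 × 246.41m = 45386.2579m. Market value of debt D = 39326.4m × 91.38/100 = 35936.46432m.
Total capital V = 45386.2579 + 35936.46432 = 81322.72222.
Equity: weight = 45386.2579/81322.72222 = 0.5581; cost = 9.6%.
Bonds outstanding: weight = 35936.46432/81322.72222 = 0.4419; after-tax cost = 5.5% × (1 − 27%) = 4.0150%.
WACC = 0.5581 × 9.6000% + 0.4419 × 4.0150% = 7.1320%.

7.13%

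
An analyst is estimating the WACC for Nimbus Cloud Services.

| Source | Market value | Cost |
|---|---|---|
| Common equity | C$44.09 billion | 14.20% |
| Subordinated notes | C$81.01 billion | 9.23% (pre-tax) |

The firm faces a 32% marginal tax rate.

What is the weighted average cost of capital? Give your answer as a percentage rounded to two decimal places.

Total capital V = 44.09 + 81.01 = 125.1.
Equity: weight = 44.09/125.1 = 0.3524; cost = 14.2%.
Subordinated notes: weight = 81.01/125.1 = 0.6476; after-tax cost = 9.23% × (1 − 32%) = 6.2764%.
WACC = 0.3524 × 14.2000% + 0.6476 × 6.2764% = 9.0690%.

9.07%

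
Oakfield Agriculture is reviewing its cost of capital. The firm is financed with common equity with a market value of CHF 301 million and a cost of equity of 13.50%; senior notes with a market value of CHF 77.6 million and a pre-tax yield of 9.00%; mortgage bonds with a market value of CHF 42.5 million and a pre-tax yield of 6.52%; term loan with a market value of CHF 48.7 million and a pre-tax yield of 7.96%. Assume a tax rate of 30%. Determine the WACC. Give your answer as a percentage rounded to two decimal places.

Total capital V = 301 + 77.6 + 42.5 + 48.7 = 469.8.
Equity: weight = 301/469.8 = 0.6407; cost = 13.5%.
Senior notes: weight = 77.6/469.8 = 0.1652; after-tax cost = 9% × (1 − 30%) = 6.3000%.
Mortgage bonds: weight = 42.5/469.8 = 0.0905; after-tax cost = 6.52% × (1 − 30%) = 4.5640%.
Term loan: weight = 48.7/469.8 = 0.1037; after-tax cost = 7.96% × (1 − 30%) = 5.5720%.
WACC = 0.6407 × 13.5000% + 0.1652 × 6.3000% + 0.0905 × 4.5640% + 0.1037 × 5.5720% = 10.6805%.

10.68%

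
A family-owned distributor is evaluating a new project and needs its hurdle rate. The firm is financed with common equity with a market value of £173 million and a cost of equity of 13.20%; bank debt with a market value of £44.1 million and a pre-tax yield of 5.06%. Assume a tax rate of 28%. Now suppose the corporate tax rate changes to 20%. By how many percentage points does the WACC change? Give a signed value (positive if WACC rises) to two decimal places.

+0.08 pp

Current WACC:
Total capital V = 173 + 44.1 = 217.1.
Equity: weight = 173/217.1 = 0.7969; cost = 13.2%.
Bank debt: weight = 44.1/217.1 = 0.2031; after-tax cost = 5.06% × (1 − 28%) = 3.6432%.
WACC = 0.7969 × 13.2000% + 0.2031 × 3.6432% = 11.2587%.
After the change:
Total capital V = 173 + 44.1 = 217.1.
Equity: weight = 173/217.1 = 0.7969; cost = 13.2%.
Bank debt: weight = 44.1/217.1 = 0.2031; after-tax cost = 5.06% × (1 − 20%) = 4.0480%.
WACC = 0.7969 × 13.2000% + 0.2031 × 4.0480% = 11.3409%.
Change in WACC = 11.3409% − 11.2587% = 0.0822 pp.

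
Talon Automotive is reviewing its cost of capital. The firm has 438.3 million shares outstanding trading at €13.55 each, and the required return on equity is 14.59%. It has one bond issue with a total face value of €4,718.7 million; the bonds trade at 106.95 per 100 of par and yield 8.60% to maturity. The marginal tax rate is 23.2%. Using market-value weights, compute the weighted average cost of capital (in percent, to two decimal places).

Market value of equity E = 13.55 × 438.3m = 5938.965m. Market value of debt D = 4718.7m × 106.95/100 = 5046.64965m.
Total capital V = 5938.965 + 5046.64965 = 10985.61465.
Equity: weight = 5938.965/10985.61465 = 0.5406; cost = 14.59%.
Bonds outstanding: weight = 5046.64965/10985.61465 = 0.4594; after-tax cost = 8.6% × (1 − 23.2%) = 6.6048%.
WACC = 0.5406 × 14.5900% + 0.4594 × 6.6048% = 10.9217%.

10.92%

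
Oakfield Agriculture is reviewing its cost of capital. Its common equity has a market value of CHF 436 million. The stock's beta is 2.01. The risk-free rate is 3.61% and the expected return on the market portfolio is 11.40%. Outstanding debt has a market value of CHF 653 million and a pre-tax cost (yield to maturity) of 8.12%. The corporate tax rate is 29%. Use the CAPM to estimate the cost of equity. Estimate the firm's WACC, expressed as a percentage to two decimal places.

11.17%

Market risk premium = 11.4% − 3.61% = 7.79%.
Cost of equity via CAPM: Re = 3.61% + 2.01 × 7.79% = 19.2679%.
Total capital V = 436 + 653 = 1089.
Equity: weight = 436/1089 = 0.4004; cost = 19.2679%.
Debt: weight = 653/1089 = 0.5996; after-tax cost = 8.12% × (1 − 29%) = 5.7652%.
WACC = 0.4004 × 19.2679% + 0.5996 × 5.7652% = 11.1712%.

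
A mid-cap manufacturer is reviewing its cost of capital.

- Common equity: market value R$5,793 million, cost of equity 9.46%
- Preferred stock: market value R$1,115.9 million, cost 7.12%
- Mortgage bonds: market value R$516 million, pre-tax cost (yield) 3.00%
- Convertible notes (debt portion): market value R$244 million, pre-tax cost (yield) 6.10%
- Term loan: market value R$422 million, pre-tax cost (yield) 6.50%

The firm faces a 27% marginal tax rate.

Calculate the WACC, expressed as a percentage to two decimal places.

8.28%

Total capital V = 5793 + 1115.9 + 516 + 244 + 422 = 8090.9.
Equity: weight = 5793/8090.9 = 0.7160; cost = 9.46%.
Preferred: weight = 1115.9/8090.9 = 0.1379; cost = 7.12%.
Mortgage bonds: weight = 516/8090.9 = 0.0638; after-tax cost = 3% × (1 − 27%) = 2.1900%.
Convertible notes (debt portion): weight = 244/8090.9 = 0.0302; after-tax cost = 6.1% × (1 − 27%) = 4.4530%.
Term loan: weight = 422/8090.9 = 0.0522; after-tax cost = 6.5% × (1 − 27%) = 4.7450%.
WACC = 0.7160 × 9.4600% + 0.1379 × 7.1200% + 0.0638 × 2.1900% + 0.0302 × 4.4530% + 0.0522 × 4.7450% = 8.2767%.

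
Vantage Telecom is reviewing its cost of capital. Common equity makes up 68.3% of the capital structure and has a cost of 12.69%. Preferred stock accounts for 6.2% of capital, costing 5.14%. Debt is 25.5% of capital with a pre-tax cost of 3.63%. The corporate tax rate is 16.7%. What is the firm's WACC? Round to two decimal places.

After-tax cost of debt = 3.63% × (1 − 16.7%) = 3.0238%.
WACC = 0.683 × 12.6900% + 0.062 × 5.1400% + 0.255 × 3.0238% = 9.7570%.

9.76%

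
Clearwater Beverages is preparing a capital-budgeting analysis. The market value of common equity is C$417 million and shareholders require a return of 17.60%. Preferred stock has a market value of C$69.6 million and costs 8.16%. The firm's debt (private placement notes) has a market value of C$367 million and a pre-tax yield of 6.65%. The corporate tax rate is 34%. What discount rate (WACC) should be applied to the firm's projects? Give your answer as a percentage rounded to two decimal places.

11.15%

Total capital V = 417 + 69.6 + 367 = 853.6.
Equity: weight = 417/853.6 = 0.4885; cost = 17.6%.
Preferred: weight = 69.6/853.6 = 0.0815; cost = 8.16%.
Private placement notes: weight = 367/853.6 = 0.4299; after-tax cost = 6.65% × (1 − 34%) = 4.3890%.
WACC = 0.4885 × 17.6000% + 0.0815 × 8.1600% + 0.4299 × 4.3890% = 11.1503%.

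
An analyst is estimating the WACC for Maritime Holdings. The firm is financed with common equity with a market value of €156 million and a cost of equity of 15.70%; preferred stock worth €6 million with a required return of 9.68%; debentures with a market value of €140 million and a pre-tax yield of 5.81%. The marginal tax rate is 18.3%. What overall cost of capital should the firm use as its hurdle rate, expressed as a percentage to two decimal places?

10.50%

Total capital V = 156 + 6 + 140 = 302.
Equity: weight = 156/302 = 0.5166; cost = 15.7%.
Preferred: weight = 6/302 = 0.0199; cost = 9.68%.
Debentures: weight = 140/302 = 0.4636; after-tax cost = 5.81% × (1 − 18.3%) = 4.7468%.
WACC = 0.5166 × 15.7000% + 0.0199 × 9.6800% + 0.4636 × 4.7468% = 10.5027%.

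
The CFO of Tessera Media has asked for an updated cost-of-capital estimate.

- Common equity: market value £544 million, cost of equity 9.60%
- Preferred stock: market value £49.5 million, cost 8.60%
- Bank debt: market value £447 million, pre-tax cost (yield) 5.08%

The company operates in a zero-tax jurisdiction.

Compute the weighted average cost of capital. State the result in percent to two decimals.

7.61%

Total capital V = 544 + 49.5 + 447 = 1040.5.
Equity: weight = 544/1040.5 = 0.5228; cost = 9.6%.
Preferred: weight = 49.5/1040.5 = 0.0476; cost = 8.6%.
Bank debt: weight = 447/1040.5 = 0.4296; after-tax cost = 5.08% × (1 − 0%) = 5.0800%.
WACC = 0.5228 × 9.6000% + 0.0476 × 8.6000% + 0.4296 × 5.0800% = 7.6106%.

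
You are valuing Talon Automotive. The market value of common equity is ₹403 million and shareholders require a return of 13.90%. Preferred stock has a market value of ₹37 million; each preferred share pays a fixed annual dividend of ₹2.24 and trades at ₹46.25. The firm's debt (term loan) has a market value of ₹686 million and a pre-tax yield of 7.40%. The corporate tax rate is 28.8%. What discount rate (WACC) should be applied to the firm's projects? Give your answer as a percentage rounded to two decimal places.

8.34%

Cost of preferred: Rp = 2.24 / 46.25 = 4.8432%.
Total capital V = 403 + 37 + 686 = 1126.
Equity: weight = 403/1126 = 0.3579; cost = 13.9%.
Preferred: weight = 37/1126 = 0.0329; cost = 4.8432%.
Term loan: weight = 686/1126 = 0.6092; after-tax cost = 7.4% × (1 − 28.8%) = 5.2688%.
WACC = 0.3579 × 13.9000% + 0.0329 × 4.8432% + 0.6092 × 5.2688% = 8.3440%.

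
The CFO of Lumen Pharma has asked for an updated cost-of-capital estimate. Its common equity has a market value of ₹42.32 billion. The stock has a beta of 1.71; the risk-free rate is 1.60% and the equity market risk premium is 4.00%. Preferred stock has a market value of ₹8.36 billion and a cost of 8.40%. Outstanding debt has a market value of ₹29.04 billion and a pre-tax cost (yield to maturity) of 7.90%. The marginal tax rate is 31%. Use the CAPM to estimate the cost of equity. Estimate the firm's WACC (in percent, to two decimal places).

Cost of equity via CAPM: Re = 1.6% + 1.71 × 4.0% = 8.4400%.
Total capital V = 42.32 + 8.36 + 29.04 = 79.72.
Equity: weight = 42.32/79.72 = 0.5309; cost = 8.44%.
Preferred: weight = 8.36/79.72 = 0.1049; cost = 8.4%.
Debt: weight = 29.04/79.72 = 0.3643; after-tax cost = 7.9% × (1 − 31%) = 5.4510%.
WACC = 0.5309 × 8.4400% + 0.1049 × 8.4000% + 0.3643 × 5.4510% = 7.3470%.

7.35%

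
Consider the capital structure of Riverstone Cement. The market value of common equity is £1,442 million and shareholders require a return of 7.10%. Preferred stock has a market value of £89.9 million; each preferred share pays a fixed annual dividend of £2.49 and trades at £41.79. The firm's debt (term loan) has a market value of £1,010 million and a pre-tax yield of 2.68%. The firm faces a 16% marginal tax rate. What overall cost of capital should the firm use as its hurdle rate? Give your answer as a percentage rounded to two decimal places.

5.13%

Cost of preferred: Rp = 2.49 / 41.79 = 5.9584%.
Total capital V = 1442 + 89.9 + 1010 = 2541.9.
Equity: weight = 1442/2541.9 = 0.5673; cost = 7.1%.
Preferred: weight = 89.9/2541.9 = 0.0354; cost = 5.9584%.
Term loan: weight = 1010/2541.9 = 0.3973; after-tax cost = 2.68% × (1 − 16%) = 2.2512%.
WACC = 0.5673 × 7.1000% + 0.0354 × 5.9584% + 0.3973 × 2.2512% = 5.1330%.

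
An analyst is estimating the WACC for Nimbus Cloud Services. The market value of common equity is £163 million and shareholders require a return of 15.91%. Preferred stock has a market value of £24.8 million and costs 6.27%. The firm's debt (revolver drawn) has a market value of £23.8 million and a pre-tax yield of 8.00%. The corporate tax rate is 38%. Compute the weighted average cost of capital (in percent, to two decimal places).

Total capital V = 163 + 24.8 + 23.8 = 211.6.
Equity: weight = 163/211.6 = 0.7703; cost = 15.91%.
Preferred: weight = 24.8/211.6 = 0.1172; cost = 6.27%.
Revolver drawn: weight = 23.8/211.6 = 0.1125; after-tax cost = 8% × (1 − 38%) = 4.9600%.
WACC = 0.7703 × 15.9100% + 0.1172 × 6.2700% + 0.1125 × 4.9600% = 13.5486%.

13.55%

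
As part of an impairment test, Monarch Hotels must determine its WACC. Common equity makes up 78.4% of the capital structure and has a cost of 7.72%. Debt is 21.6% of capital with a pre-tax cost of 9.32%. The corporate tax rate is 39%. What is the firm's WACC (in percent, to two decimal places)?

After-tax cost of debt = 9.32% × (1 − 39%) = 5.6852%.
WACC = 0.784 × 7.7200% + 0.216 × 5.6852% = 7.2805%.

7.28%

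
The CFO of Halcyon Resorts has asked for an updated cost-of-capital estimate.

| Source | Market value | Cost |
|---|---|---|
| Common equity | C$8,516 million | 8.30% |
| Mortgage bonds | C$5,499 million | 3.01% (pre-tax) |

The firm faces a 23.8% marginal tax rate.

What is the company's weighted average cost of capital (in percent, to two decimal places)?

Total capital V = 8516 + 5499 = 14015.
Equity: weight = 8516/14015 = 0.6076; cost = 8.3%.
Mortgage bonds: weight = 5499/14015 = 0.3924; after-tax cost = 3.01% × (1 − 23.8%) = 2.2936%.
WACC = 0.6076 × 8.3000% + 0.3924 × 2.2936% = 5.9433%.

5.94%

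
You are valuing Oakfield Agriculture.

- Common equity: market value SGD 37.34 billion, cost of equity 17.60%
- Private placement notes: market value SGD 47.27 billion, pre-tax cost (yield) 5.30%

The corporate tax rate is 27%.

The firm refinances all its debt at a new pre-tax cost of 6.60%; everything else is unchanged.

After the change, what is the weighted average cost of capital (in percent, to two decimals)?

After the change:
Total capital V = 37.34 + 47.27 = 84.61.
Equity: weight = 37.34/84.61 = 0.4413; cost = 17.6%.
Private placement notes: weight = 47.27/84.61 = 0.5587; after-tax cost = 6.6% × (1 − 27%) = 4.8180%.
WACC = 0.4413 × 17.6000% + 0.5587 × 4.8180% = 10.4589%.

10.46%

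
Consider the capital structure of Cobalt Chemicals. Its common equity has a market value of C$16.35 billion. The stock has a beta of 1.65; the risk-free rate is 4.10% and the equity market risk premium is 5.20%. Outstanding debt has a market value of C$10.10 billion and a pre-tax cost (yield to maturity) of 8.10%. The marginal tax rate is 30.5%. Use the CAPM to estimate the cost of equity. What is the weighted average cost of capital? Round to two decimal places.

Cost of equity via CAPM: Re = 4.1% + 1.65 × 5.2% = 12.6800%.
Total capital V = 16.35 + 10.1 = 26.45.
Equity: weight = 16.35/26.45 = 0.6181; cost = 12.68%.
Debt: weight = 10.1/26.45 = 0.3819; after-tax cost = 8.1% × (1 − 30.5%) = 5.6295%.
WACC = 0.6181 × 12.6800% + 0.3819 × 5.6295% = 9.9877%.

9.99%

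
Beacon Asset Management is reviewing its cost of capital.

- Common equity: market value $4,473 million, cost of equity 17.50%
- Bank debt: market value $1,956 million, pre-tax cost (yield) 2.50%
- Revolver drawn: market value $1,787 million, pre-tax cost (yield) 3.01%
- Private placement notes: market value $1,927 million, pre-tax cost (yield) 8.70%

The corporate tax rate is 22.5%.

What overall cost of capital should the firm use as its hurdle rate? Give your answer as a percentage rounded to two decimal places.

Total capital V = 4473 + 1956 + 1787 + 1927 = 10143.
Equity: weight = 4473/10143 = 0.4410; cost = 17.5%.
Bank debt: weight = 1956/10143 = 0.1928; after-tax cost = 2.5% × (1 − 22.5%) = 1.9375%.
Revolver drawn: weight = 1787/10143 = 0.1762; after-tax cost = 3.01% × (1 − 22.5%) = 2.3327%.
Private placement notes: weight = 1927/10143 = 0.1900; after-tax cost = 8.7% × (1 − 22.5%) = 6.7425%.
WACC = 0.4410 × 17.5000% + 0.1928 × 1.9375% + 0.1762 × 2.3327% + 0.1900 × 6.7425% = 9.7830%.

9.78%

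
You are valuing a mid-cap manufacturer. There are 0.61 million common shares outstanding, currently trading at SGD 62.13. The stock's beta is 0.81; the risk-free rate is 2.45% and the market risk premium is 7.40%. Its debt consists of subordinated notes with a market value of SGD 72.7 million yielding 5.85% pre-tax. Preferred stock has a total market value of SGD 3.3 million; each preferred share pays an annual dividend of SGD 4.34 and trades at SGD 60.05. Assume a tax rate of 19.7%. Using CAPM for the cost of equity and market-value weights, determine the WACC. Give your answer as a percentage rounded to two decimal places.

Cost of equity via CAPM: Re = 2.45% + 0.81 × 7.4% = 8.4440%.
Cost of preferred: Rp = 4.34 / 60.05 = 7.2273%.
Market value of equity E = 62.13 × 0.61m = 37.8993m.
Total capital V = 37.8993 + 3.3 + 72.7 = 113.8993.
Equity: weight = 37.8993/113.8993 = 0.3327; cost = 8.444%.
Preferred: weight = 3.3/113.8993 = 0.0290; cost = 7.2273%.
Subordinated notes: weight = 72.7/113.8993 = 0.6383; after-tax cost = 5.85% × (1 − 19.7%) = 4.6975%.
WACC = 0.3327 × 8.4440% + 0.0290 × 7.2273% + 0.6383 × 4.6975% = 6.0175%.

6.02%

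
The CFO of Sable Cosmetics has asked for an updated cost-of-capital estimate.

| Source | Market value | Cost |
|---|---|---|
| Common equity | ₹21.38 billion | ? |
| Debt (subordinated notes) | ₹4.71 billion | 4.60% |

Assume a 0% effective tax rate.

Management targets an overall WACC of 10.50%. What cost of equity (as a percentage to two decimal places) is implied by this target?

Total capital V = 21.38 + 4.71 = 26.09.
Equity weight = 21.38/26.09 = 0.8195.
Subordinated notes weight = 4.71/26.09 = 0.1805.
Debt contribution = 0.1805 × 4.6% × (1 − 0%) = 0.8304%.
Required equity contribution = 10.5% − 0.8304% = 9.6696%.
Re = 9.6696% / 0.8195 = 11.7998%.

11.80%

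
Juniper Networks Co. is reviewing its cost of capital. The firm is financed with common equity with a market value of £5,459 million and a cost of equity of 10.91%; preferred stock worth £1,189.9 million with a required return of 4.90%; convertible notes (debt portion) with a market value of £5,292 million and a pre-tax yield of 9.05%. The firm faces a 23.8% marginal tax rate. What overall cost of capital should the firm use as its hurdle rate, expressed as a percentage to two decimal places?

8.53%

Total capital V = 5459 + 1189.9 + 5292 = 11940.9.
Equity: weight = 5459/11940.9 = 0.4572; cost = 10.91%.
Preferred: weight = 1189.9/11940.9 = 0.0996; cost = 4.9%.
Convertible notes (debt portion): weight = 5292/11940.9 = 0.4432; after-tax cost = 9.05% × (1 − 23.8%) = 6.8961%.
WACC = 0.4572 × 10.9100% + 0.0996 × 4.9000% + 0.4432 × 6.8961% = 8.5322%.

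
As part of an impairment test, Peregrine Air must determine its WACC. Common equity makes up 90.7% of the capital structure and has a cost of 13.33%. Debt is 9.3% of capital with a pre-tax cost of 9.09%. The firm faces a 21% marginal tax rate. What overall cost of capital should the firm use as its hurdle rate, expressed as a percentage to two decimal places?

12.76%

After-tax cost of debt = 9.09% × (1 − 21%) = 7.1811%.
WACC = 0.907 × 13.3300% + 0.093 × 7.1811% = 12.7582%.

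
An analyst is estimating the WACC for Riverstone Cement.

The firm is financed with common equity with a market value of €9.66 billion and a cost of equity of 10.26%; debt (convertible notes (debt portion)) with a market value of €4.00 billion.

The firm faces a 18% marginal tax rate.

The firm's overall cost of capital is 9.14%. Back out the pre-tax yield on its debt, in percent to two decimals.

7.85%

Total capital V = 9.66 + 4 = 13.66.
Equity weight = 9.66/13.66 = 0.7072.
Convertible notes (debt portion) weight = 4/13.66 = 0.2928.
Equity contribution = 0.7072 × 10.26% = 7.2556%.
Remaining for debt = 9.14% − 7.2556% = 1.8844%.
Rd × (1 − 18%) × 0.2928 = 1.8844%  ⇒  Rd = 7.8478%.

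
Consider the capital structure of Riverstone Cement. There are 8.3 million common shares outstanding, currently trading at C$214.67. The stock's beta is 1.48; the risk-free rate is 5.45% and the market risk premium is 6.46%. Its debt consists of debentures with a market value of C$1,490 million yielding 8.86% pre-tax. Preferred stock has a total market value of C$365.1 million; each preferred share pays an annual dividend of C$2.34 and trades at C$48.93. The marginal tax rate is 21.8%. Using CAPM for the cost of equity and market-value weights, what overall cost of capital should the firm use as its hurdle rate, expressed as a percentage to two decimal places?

Cost of equity via CAPM: Re = 5.45% + 1.48 × 6.46% = 15.0108%.
Cost of preferred: Rp = 2.34 / 48.93 = 4.7823%.
Market value of equity E = 214.67 × 8.3m = 1781.761m.
Total capital V = 1781.761 + 365.1 + 1490 = 3636.861.
Equity: weight = 1781.761/3636.861 = 0.4899; cost = 15.0108%.
Preferred: weight = 365.1/3636.861 = 0.1004; cost = 4.7823%.
Debentures: weight = 1490/3636.861 = 0.4097; after-tax cost = 8.86% × (1 − 21.8%) = 6.9285%.
WACC = 0.4899 × 15.0108% + 0.1004 × 4.7823% + 0.4097 × 6.9285% = 10.6727%.

10.67%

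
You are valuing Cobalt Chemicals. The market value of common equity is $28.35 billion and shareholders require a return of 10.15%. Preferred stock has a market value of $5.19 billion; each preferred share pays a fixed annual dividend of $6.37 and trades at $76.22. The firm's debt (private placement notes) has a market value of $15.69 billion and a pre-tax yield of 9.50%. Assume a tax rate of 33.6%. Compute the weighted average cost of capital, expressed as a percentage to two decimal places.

8.74%

Cost of preferred: Rp = 6.37 / 76.22 = 8.3574%.
Total capital V = 28.35 + 5.19 + 15.69 = 49.23.
Equity: weight = 28.35/49.23 = 0.5759; cost = 10.15%.
Preferred: weight = 5.19/49.23 = 0.1054; cost = 8.3574%.
Private placement notes: weight = 15.69/49.23 = 0.3187; after-tax cost = 9.5% × (1 − 33.6%) = 6.3080%.
WACC = 0.5759 × 10.1500% + 0.1054 × 8.3574% + 0.3187 × 6.3080% = 8.7365%.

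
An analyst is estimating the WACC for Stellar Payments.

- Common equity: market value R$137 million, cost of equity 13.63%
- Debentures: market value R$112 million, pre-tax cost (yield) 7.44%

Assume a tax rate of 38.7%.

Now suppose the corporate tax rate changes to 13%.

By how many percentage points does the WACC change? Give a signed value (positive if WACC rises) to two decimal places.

Current WACC:
Total capital V = 137 + 112 = 249.
Equity: weight = 137/249 = 0.5502; cost = 13.63%.
Debentures: weight = 112/249 = 0.4498; after-tax cost = 7.44% × (1 − 38.7%) = 4.5607%.
WACC = 0.5502 × 13.6300% + 0.4498 × 4.5607% = 9.5506%.
After the change:
Total capital V = 137 + 112 = 249.
Equity: weight = 137/249 = 0.5502; cost = 13.63%.
Debentures: weight = 112/249 = 0.4498; after-tax cost = 7.44% × (1 − 13%) = 6.4728%.
WACC = 0.5502 × 13.6300% + 0.4498 × 6.4728% = 10.4107%.
Change in WACC = 10.4107% − 9.5506% = 0.8601 pp.

+0.86 pp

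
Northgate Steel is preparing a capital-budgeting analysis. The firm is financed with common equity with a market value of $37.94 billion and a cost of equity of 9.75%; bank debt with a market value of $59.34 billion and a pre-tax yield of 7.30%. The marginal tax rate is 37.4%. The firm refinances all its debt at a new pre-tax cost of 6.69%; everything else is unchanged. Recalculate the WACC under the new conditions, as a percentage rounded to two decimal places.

After the change:
Total capital V = 37.94 + 59.34 = 97.28.
Equity: weight = 37.94/97.28 = 0.3900; cost = 9.75%.
Bank debt: weight = 59.34/97.28 = 0.6100; after-tax cost = 6.69% × (1 − 37.4%) = 4.1879%.
WACC = 0.3900 × 9.7500% + 0.6100 × 4.1879% = 6.3572%.

6.36%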